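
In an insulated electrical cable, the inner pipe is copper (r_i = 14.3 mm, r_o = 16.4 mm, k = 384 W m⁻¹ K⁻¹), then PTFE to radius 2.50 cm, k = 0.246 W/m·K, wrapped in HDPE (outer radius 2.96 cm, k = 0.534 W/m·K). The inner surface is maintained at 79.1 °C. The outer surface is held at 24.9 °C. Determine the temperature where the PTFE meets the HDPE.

Resistance network (inner→outer):
  R'_copper = ln(0.0164/0.0143)/(2πk) = 0.1370/(2π·384) = 5.679×10^-5 m·K/W
  R'_PTFE = ln(0.0250/0.0164)/(2πk) = 0.4216/(2π·0.246) = 0.2728 m·K/W
  R'_HDPE = ln(0.0296/0.0250)/(2πk) = 0.1689/(2π·0.534) = 0.05034 m·K/W
ΣR = 5.679×10^-5 + 0.2728 + 0.05034 = 0.3232 m·K/W
Q' = ΔT/ΣR = (79.1 °C − 24.9 °C)/0.3232 = 167.7 W/m
From the inner boundary to the PTFE/HDPE interface, ΣR_partial = 0.2729 m·K/W.
T_interface = T_in − Q'·ΣR_partial = 79.1 °C − (167.7)(0.2729) = 33.3 °C

T = 33.3 °C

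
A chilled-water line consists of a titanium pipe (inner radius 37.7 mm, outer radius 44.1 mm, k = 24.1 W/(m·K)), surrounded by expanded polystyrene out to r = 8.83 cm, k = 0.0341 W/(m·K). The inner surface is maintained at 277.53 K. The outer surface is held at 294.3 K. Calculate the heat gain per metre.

Resistance network (inner→outer):
  R'_titanium = ln(0.0441/0.0377)/(2πk) = 0.1568/(2π·24.1) = 0.001035 m·K/W
  R'_expanded polystyrene = ln(0.0883/0.0441)/(2πk) = 0.6943/(2π·0.0341) = 3.240 m·K/W
ΣR = 0.001035 + 3.240 = 3.241 m·K/W
Q' = ΔT/ΣR = (277.53 K − 294.3 K)/3.241 = -5.17 W/m
(Negative Q' ⇒ heat flows inward; heat gain = 5.17 W/m.)

Q' = 5.17 W/m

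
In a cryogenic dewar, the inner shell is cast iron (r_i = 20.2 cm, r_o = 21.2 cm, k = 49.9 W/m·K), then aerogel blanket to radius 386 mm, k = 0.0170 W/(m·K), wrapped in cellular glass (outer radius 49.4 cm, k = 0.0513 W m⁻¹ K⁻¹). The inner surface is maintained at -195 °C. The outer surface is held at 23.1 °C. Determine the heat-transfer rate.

Treat each layer as a resistance in series:
  R_cast iron = (1/0.202 − 1/0.212)/(4πk) = 0.2335/(4π·49.9) = 3.724×10^-4 K/W
  R_aerogel blanket = (1/0.212 − 1/0.386)/(4πk) = 2.126/(4π·0.0170) = 9.953 K/W
  R_cellular glass = (1/0.386 − 1/0.494)/(4πk) = 0.5664/(4π·0.0513) = 0.8786 K/W
ΣR = 3.724×10^-4 + 9.953 + 0.8786 = 10.83 K/W
Q = ΔT/ΣR = (-195 °C − 23.1 °C)/10.83 = -20.1 W
(Negative Q ⇒ heat flows inward; heat gain = 20.1 W.)

Q = 20.1 W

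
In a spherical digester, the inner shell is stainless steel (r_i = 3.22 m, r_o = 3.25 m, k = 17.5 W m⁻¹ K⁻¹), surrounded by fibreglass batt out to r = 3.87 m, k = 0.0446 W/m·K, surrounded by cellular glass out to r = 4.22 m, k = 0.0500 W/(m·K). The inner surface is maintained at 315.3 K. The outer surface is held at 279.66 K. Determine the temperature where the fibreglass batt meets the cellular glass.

Treat each layer as a resistance in series:
  R_stainless steel = (1/3.22 − 1/3.25)/(4πk) = 0.002867/(4π·17.5) = 1.304×10^-5 K/W
  R_fibreglass batt = (1/3.25 − 1/3.87)/(4πk) = 0.04929/(4π·0.0446) = 0.08795 K/W
  R_cellular glass = (1/3.87 − 1/4.22)/(4πk) = 0.02143/(4π·0.0500) = 0.03411 K/W
ΣR = 1.304×10^-5 + 0.08795 + 0.03411 = 0.1221 K/W
Q = ΔT/ΣR = (315.3 K − 279.66 K)/0.1221 = 291.9 W
From the inner boundary to the fibreglass batt/cellular glass interface, ΣR_partial = 0.08796 K/W.
T_interface = T_in − Q·ΣR_partial = 315.3 K − (291.9)(0.08796) = 289.6 K

T = 289.6 K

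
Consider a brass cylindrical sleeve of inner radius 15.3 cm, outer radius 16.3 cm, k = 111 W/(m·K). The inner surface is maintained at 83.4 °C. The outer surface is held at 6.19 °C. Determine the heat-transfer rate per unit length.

Q' = 2πk·ΔT/ln(r₂/r₁) = 2π × 111 × 77.21 / ln(0.163/0.153) = 8.51×10^5 W/m

Q' = 851 kW/m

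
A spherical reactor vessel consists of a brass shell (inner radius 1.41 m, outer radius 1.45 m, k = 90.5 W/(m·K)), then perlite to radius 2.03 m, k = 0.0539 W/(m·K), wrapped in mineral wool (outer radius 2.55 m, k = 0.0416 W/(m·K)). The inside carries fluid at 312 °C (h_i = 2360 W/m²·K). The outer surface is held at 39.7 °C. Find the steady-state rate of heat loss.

Resistance network (inner→outer):
  R_conv,in = 1/(4πr²h) = 1/(4π·1.41²·2360) = 1.696×10^-5 K/W
  R_brass = (1/1.41 − 1/1.45)/(4πk) = 0.01956/(4π·90.5) = 1.720×10^-5 K/W
  R_perlite = (1/1.45 − 1/2.03)/(4πk) = 0.1970/(4π·0.0539) = 0.2909 K/W
  R_mineral wool = (1/2.03 − 1/2.55)/(4πk) = 0.1005/(4π·0.0416) = 0.1922 K/W
ΣR = 1.696×10^-5 + 1.720×10^-5 + 0.2909 + 0.1922 = 0.4831 K/W
Q = ΔT/ΣR = (312 °C − 39.7 °C)/0.4831 = 564 W

Q = 564 W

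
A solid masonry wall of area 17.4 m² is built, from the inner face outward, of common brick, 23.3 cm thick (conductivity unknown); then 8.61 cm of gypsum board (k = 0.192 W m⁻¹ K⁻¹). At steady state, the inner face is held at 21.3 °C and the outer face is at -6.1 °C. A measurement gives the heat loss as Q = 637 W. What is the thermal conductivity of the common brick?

ΣR = ΔT/Q = |21.3 − -6.1|/637 = 0.04301 K/W
Known resistances:
  R_gypsum board = L/(kA) = 0.0861/(0.192·17.4) = 0.02577 K/W
R_common brick = ΣR − ΣR_known = 0.04301 − 0.02577 = 0.01724 K/W
L/(kA) = 0.01724 ⇒ k = 0.233/(0.01724·17.4) = 0.777 W/m·K

k = 0.777 W/m·K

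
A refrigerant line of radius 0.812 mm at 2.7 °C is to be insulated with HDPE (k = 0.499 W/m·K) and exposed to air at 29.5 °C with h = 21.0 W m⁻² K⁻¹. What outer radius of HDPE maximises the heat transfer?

r_cr = 2.38 cm

For a cylinder, r_cr = k_ins/h = 0.499/21.0 = 0.0238 m = 2.38 cm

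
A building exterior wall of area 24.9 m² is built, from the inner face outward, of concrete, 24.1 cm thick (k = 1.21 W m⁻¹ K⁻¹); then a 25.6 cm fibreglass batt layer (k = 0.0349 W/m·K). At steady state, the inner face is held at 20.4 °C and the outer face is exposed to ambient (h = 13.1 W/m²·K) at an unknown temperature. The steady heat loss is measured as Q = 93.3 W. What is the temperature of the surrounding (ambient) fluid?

Sum the resistances:
  R_concrete = L/(kA) = 0.241/(1.21·24.9) = 0.007999 K/W
  R_fibreglass batt = L/(kA) = 0.256/(0.0349·24.9) = 0.2946 K/W
  R_conv,out = 1/(hA) = 1/(13.1·24.9) = 0.003066 K/W
ΣR = 0.3057 K/W
ΔT = Q·ΣR = 93.3 × 0.3057 = 28.52 K
Heat flows outward, so T_out = T_in − ΔT = 20.4 − 28.52 = -8.12 °C

T_out = -8.12 °C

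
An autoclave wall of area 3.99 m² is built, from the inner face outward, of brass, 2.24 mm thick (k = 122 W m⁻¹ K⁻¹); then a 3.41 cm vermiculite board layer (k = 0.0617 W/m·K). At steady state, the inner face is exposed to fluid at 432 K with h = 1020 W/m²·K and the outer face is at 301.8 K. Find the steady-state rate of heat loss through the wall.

Series thermal resistances, inner to outer:
  R_conv,in = 1/(hA) = 1/(1020·3.99) = 2.457×10^-4 K/W
  R_brass = L/(kA) = 0.00224/(122·3.99) = 4.602×10^-6 K/W
  R_vermiculite board = L/(kA) = 0.0341/(0.0617·3.99) = 0.1385 K/W
ΣR = 2.457×10^-4 + 4.602×10^-6 + 0.1385 = 0.1388 K/W
Q = ΔT/ΣR = (432 K − 301.8 K)/0.1388 = 938 W

Q = 938 W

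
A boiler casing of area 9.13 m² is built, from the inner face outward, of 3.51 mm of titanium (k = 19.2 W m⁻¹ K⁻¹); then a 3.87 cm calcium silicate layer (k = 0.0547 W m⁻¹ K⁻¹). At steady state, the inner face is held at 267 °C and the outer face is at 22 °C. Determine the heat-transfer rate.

Q = 3160 W

Treat each layer as a resistance in series:
  R_titanium = L/(kA) = 0.00351/(19.2·9.13) = 2.002×10^-5 K/W
  R_calcium silicate = L/(kA) = 0.0387/(0.0547·9.13) = 0.07749 K/W
ΣR = 2.002×10^-5 + 0.07749 = 0.07751 K/W
Q = ΔT/ΣR = (267 °C − 22 °C)/0.07751 = 3160 W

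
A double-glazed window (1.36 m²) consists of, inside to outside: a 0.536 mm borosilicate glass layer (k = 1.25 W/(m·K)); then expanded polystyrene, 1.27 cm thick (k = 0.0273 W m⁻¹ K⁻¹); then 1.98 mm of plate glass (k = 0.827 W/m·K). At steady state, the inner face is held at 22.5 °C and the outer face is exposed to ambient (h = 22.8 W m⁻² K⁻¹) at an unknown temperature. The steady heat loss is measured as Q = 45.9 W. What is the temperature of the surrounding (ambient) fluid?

Sum the resistances:
  R_borosilicate glass = L/(kA) = 5.36×10^-4/(1.25·1.36) = 3.153×10^-4 K/W
  R_expanded polystyrene = L/(kA) = 0.0127/(0.0273·1.36) = 0.3421 K/W
  R_plate glass = L/(kA) = 0.00198/(0.827·1.36) = 0.001760 K/W
  R_conv,out = 1/(hA) = 1/(22.8·1.36) = 0.03225 K/W
ΣR = 0.3764 K/W
ΔT = Q·ΣR = 45.9 × 0.3764 = 17.28 K
Heat flows outward, so T_out = T_in − ΔT = 22.5 − 17.28 = 5.22 °C

T_out = 5.22 °C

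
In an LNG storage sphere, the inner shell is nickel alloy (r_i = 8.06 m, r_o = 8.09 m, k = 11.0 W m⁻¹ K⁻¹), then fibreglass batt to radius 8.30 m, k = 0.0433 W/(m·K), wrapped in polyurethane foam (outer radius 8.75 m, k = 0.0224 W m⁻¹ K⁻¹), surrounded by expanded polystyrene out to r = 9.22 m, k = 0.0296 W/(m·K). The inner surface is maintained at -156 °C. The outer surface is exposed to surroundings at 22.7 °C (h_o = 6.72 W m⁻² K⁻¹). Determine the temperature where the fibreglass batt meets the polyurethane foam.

T = -132 °C

Resistance network (inner→outer):
  R_nickel alloy = (1/8.06 − 1/8.09)/(4πk) = 4.601×10^-4/(4π·11.0) = 3.328×10^-6 K/W
  R_fibreglass batt = (1/8.09 − 1/8.30)/(4πk) = 0.003127/(4π·0.0433) = 0.005748 K/W
  R_polyurethane foam = (1/8.30 − 1/8.75)/(4πk) = 0.006196/(4π·0.0224) = 0.02201 K/W
  R_expanded polystyrene = (1/8.75 − 1/9.22)/(4πk) = 0.005826/(4π·0.0296) = 0.01566 K/W
  R_conv,out = 1/(4πr²h) = 1/(4π·9.22²·6.72) = 1.393×10^-4 K/W
ΣR = 3.328×10^-6 + 0.005748 + 0.02201 + 0.01566 + 1.393×10^-4 = 0.04356 K/W
Q = ΔT/ΣR = (-156 °C − 22.7 °C)/0.04356 = -4102 W
From the inner boundary to the fibreglass batt/polyurethane foam interface, ΣR_partial = 0.005751 K/W.
T_interface = T_in − Q·ΣR_partial = -156 °C − (-4102)(0.005751) = -132 °C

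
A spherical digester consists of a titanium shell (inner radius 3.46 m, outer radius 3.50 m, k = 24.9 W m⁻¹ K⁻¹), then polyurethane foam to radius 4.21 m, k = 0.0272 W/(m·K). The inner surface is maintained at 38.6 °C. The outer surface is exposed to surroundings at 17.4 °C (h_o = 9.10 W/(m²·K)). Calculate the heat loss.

Q = 150 W

Series thermal resistances, inner to outer:
  R_titanium = (1/3.46 − 1/3.50)/(4πk) = 0.003303/(4π·24.9) = 1.056×10^-5 K/W
  R_polyurethane foam = (1/3.50 − 1/4.21)/(4πk) = 0.04818/(4π·0.0272) = 0.1410 K/W
  R_conv,out = 1/(4πr²h) = 1/(4π·4.21²·9.10) = 4.934×10^-4 K/W
ΣR = 1.056×10^-5 + 0.1410 + 4.934×10^-4 = 0.1415 K/W
Q = ΔT/ΣR = (38.6 °C − 17.4 °C)/0.1415 = 150 W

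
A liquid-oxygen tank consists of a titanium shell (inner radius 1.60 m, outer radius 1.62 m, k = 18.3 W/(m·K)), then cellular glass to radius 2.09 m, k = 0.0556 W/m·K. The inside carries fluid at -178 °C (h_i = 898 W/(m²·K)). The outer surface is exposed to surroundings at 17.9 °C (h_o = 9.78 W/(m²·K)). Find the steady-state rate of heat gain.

Treat each layer as a resistance in series:
  R_conv,in = 1/(4πr²h) = 1/(4π·1.60²·898) = 3.462×10^-5 K/W
  R_titanium = (1/1.60 − 1/1.62)/(4πk) = 0.007716/(4π·18.3) = 3.355×10^-5 K/W
  R_cellular glass = (1/1.62 − 1/2.09)/(4πk) = 0.1388/(4π·0.0556) = 0.1987 K/W
  R_conv,out = 1/(4πr²h) = 1/(4π·2.09²·9.78) = 0.001863 K/W
ΣR = 3.462×10^-5 + 3.355×10^-5 + 0.1987 + 0.001863 = 0.2006 K/W
Q = ΔT/ΣR = (-178 °C − 17.9 °C)/0.2006 = -977 W
(Negative Q ⇒ heat flows inward; heat gain = 977 W.)

Q = 977 W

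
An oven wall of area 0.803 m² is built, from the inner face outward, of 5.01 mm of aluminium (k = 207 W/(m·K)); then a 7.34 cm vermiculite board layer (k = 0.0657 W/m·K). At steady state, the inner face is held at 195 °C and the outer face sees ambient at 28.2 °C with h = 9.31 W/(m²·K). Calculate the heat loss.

Resistance network (inner→outer):
  R_aluminium = L/(kA) = 0.00501/(207·0.803) = 3.014×10^-5 K/W
  R_vermiculite board = L/(kA) = 0.0734/(0.0657·0.803) = 1.391 K/W
  R_conv,out = 1/(hA) = 1/(9.31·0.803) = 0.1338 K/W
ΣR = 3.014×10^-5 + 1.391 + 0.1338 = 1.525 K/W
Q = ΔT/ΣR = (195 °C − 28.2 °C)/1.525 = 109 W

Q = 109 W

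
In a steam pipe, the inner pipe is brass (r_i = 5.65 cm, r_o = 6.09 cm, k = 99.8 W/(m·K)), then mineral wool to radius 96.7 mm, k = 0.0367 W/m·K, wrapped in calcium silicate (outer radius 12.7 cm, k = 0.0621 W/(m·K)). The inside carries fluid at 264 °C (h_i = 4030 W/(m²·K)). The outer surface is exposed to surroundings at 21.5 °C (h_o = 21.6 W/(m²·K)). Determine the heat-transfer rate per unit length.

Series thermal resistances, inner to outer:
  R'_conv,in = 1/(2πr h) = 1/(2π·0.0565·4030) = 6.990×10^-4 m·K/W
  R'_brass = ln(0.0609/0.0565)/(2πk) = 0.07499/(2π·99.8) = 1.196×10^-4 m·K/W
  R'_mineral wool = ln(0.0967/0.0609)/(2πk) = 0.4624/(2π·0.0367) = 2.005 m·K/W
  R'_calcium silicate = ln(0.127/0.0967)/(2πk) = 0.2726/(2π·0.0621) = 0.6986 m·K/W
  R'_conv,out = 1/(2πr h) = 1/(2π·0.127·21.6) = 0.05802 m·K/W
ΣR = 6.990×10^-4 + 1.196×10^-4 + 2.005 + 0.6986 + 0.05802 = 2.762 m·K/W
Q' = ΔT/ΣR = (264 °C − 21.5 °C)/2.762 = 87.8 W/m

Q' = 87.8 W/m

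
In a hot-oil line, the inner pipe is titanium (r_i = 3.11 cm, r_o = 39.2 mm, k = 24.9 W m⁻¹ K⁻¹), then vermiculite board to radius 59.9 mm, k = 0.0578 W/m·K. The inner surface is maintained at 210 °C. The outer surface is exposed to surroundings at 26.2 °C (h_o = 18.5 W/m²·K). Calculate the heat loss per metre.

Resistance network (inner→outer):
  R'_titanium = ln(0.0392/0.0311)/(2πk) = 0.2315/(2π·24.9) = 0.001479 m·K/W
  R'_vermiculite board = ln(0.0599/0.0392)/(2πk) = 0.4240/(2π·0.0578) = 1.168 m·K/W
  R'_conv,out = 1/(2πr h) = 1/(2π·0.0599·18.5) = 0.1436 m·K/W
ΣR = 0.001479 + 1.168 + 0.1436 = 1.313 m·K/W
Q' = ΔT/ΣR = (210 °C − 26.2 °C)/1.313 = 140 W/m

Q' = 140 W/m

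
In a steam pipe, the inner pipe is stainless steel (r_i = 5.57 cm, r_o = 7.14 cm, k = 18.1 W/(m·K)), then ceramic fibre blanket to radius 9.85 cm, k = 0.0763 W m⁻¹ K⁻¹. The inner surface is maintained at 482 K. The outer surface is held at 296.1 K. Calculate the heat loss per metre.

Series thermal resistances, inner to outer:
  R'_stainless steel = ln(0.0714/0.0557)/(2πk) = 0.2483/(2π·18.1) = 0.002183 m·K/W
  R'_ceramic fibre blanket = ln(0.0985/0.0714)/(2πk) = 0.3218/(2π·0.0763) = 0.6712 m·K/W
ΣR = 0.002183 + 0.6712 = 0.6734 m·K/W
Q' = ΔT/ΣR = (482 K − 296.1 K)/0.6734 = 276 W/m

Q' = 276 W/m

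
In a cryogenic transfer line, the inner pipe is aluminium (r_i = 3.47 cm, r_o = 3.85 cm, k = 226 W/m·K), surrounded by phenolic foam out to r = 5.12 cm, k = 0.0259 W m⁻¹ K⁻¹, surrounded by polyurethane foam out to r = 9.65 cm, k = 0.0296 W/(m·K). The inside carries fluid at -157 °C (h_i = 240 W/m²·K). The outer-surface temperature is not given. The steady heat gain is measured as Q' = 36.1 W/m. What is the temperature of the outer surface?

Sum the resistances:
  R'_conv,in = 1/(2πr h) = 1/(2π·0.0347·240) = 0.01911 m·K/W
  R'_aluminium = ln(0.0385/0.0347)/(2πk) = 0.1039/(2π·226) = 7.318×10^-5 m·K/W
  R'_phenolic foam = ln(0.0512/0.0385)/(2πk) = 0.2851/(2π·0.0259) = 1.752 m·K/W
  R'_polyurethane foam = ln(0.0965/0.0512)/(2πk) = 0.6338/(2π·0.0296) = 3.408 m·K/W
ΣR = 5.179 m·K/W
ΔT = Q'·ΣR = 36.1 × 5.179 = 187.0 K
Heat flows inward, so T_out = T_in + ΔT = -157 + 187.0 = 30.0 °C

T_out = 30.0 °C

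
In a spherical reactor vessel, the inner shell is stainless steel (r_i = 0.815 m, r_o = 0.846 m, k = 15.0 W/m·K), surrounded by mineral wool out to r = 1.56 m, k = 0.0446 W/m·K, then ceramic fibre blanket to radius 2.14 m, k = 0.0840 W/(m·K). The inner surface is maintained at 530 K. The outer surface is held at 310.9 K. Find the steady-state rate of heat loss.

Q = 194 W

Treat each layer as a resistance in series:
  R_stainless steel = (1/0.815 − 1/0.846)/(4πk) = 0.04496/(4π·15.0) = 2.385×10^-4 K/W
  R_mineral wool = (1/0.846 − 1/1.56)/(4πk) = 0.5410/(4π·0.0446) = 0.9653 K/W
  R_ceramic fibre blanket = (1/1.56 − 1/2.14)/(4πk) = 0.1737/(4π·0.0840) = 0.1646 K/W
ΣR = 2.385×10^-4 + 0.9653 + 0.1646 = 1.130 K/W
Q = ΔT/ΣR = (530 K − 310.9 K)/1.130 = 194 W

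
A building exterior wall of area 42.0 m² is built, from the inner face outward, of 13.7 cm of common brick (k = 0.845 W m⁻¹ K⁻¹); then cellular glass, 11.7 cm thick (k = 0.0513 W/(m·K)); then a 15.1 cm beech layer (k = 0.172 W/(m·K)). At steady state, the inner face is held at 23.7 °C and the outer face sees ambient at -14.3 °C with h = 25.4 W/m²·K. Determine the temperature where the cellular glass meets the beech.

T = -3.93 °C

Treat each layer as a resistance in series:
  R_common brick = L/(kA) = 0.137/(0.845·42.0) = 0.003860 K/W
  R_cellular glass = L/(kA) = 0.117/(0.0513·42.0) = 0.05430 K/W
  R_beech = L/(kA) = 0.151/(0.172·42.0) = 0.02090 K/W
  R_conv,out = 1/(hA) = 1/(25.4·42.0) = 9.374×10^-4 K/W
ΣR = 0.003860 + 0.05430 + 0.02090 + 9.374×10^-4 = 0.08000 K/W
Q = ΔT/ΣR = (23.7 °C − -14.3 °C)/0.08000 = 475.0 W
From the inner boundary to the cellular glass/beech interface, ΣR_partial = 0.05816 K/W.
T_interface = T_in − Q·ΣR_partial = 23.7 °C − (475.0)(0.05816) = -3.93 °C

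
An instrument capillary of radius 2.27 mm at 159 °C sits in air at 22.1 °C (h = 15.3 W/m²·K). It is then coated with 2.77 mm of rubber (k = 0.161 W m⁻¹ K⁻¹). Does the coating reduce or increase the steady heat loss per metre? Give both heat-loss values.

increases: 29.9 → 48.0 W/m

Critical radius for a cylinder: r_cr = k/h = 0.0105 m = 1.05 cm.
Outer radius after coating: r₂ = 0.00227 + 0.00277 = 0.00504 m.
Since r₁ < r_cr and r₂ ≤ r_cr, the coating moves toward the maximum at r_cr — heat loss rises.
Bare: R = 1/(2πr₁h) = 4.583 m·K/W; Q = 136.9/4.583 = 29.9 W/m.
Coated: R = R_cond + R_conv = 2.852 m·K/W; Q = 136.9/2.852 = 48.0 W/m.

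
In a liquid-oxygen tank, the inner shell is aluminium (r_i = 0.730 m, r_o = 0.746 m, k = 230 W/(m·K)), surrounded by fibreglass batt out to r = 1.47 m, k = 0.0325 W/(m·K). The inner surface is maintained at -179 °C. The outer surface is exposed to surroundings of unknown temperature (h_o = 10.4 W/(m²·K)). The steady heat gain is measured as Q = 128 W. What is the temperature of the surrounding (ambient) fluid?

T_out = 28.4 °C

Series resistances:
  R_aluminium = (1/0.730 − 1/0.746)/(4πk) = 0.02938/(4π·230) = 1.017×10^-5 K/W
  R_fibreglass batt = (1/0.746 − 1/1.47)/(4πk) = 0.6602/(4π·0.0325) = 1.617 K/W
  R_conv,out = 1/(4πr²h) = 1/(4π·1.47²·10.4) = 0.003541 K/W
ΣR = 1.620 K/W
ΔT = Q·ΣR = 128 × 1.620 = 207.4 K
Heat flows inward, so T_out = T_in + ΔT = -179 + 207.4 = 28.4 °C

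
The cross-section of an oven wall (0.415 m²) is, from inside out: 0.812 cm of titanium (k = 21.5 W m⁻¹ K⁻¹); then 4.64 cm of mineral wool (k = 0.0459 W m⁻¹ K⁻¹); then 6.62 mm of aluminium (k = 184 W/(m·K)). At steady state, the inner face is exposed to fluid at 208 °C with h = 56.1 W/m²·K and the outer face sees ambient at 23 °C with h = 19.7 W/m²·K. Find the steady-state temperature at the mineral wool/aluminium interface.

T = 31.7 °C

Treat each layer as a resistance in series:
  R_conv,in = 1/(hA) = 1/(56.1·0.415) = 0.04295 K/W
  R_titanium = L/(kA) = 0.00812/(21.5·0.415) = 9.101×10^-4 K/W
  R_mineral wool = L/(kA) = 0.0464/(0.0459·0.415) = 2.436 K/W
  R_aluminium = L/(kA) = 0.00662/(184·0.415) = 8.669×10^-5 K/W
  R_conv,out = 1/(hA) = 1/(19.7·0.415) = 0.1223 K/W
ΣR = 0.04295 + 9.101×10^-4 + 2.436 + 8.669×10^-5 + 0.1223 = 2.602 K/W
Q = ΔT/ΣR = (208 °C − 23 °C)/2.602 = 71.10 W
From the inner boundary to the mineral wool/aluminium interface, ΣR_partial = 2.480 K/W.
T_interface = T_in − Q·ΣR_partial = 208 °C − (71.10)(2.480) = 31.7 °C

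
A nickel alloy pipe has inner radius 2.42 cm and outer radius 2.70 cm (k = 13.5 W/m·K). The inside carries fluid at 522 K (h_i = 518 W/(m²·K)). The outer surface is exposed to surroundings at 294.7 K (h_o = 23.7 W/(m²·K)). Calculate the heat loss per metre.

Treat each layer as a resistance in series:
  R'_conv,in = 1/(2πr h) = 1/(2π·0.0242·518) = 0.01270 m·K/W
  R'_nickel alloy = ln(0.0270/0.0242)/(2πk) = 0.1095/(2π·13.5) = 0.001291 m·K/W
  R'_conv,out = 1/(2πr h) = 1/(2π·0.0270·23.7) = 0.2487 m·K/W
ΣR = 0.01270 + 0.001291 + 0.2487 = 0.2627 m·K/W
Q' = ΔT/ΣR = (522 K − 294.7 K)/0.2627 = 865 W/m

Q' = 865 W/m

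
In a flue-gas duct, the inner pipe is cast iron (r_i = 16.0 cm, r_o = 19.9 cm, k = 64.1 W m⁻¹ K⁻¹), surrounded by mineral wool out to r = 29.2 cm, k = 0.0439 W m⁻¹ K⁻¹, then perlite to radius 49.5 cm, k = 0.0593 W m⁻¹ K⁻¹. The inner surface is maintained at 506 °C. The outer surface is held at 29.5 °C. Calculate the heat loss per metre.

Q' = 170 W/m

Resistance network (inner→outer):
  R'_cast iron = ln(0.199/0.160)/(2πk) = 0.2181/(2π·64.1) = 5.416×10^-4 m·K/W
  R'_mineral wool = ln(0.292/0.199)/(2πk) = 0.3834/(2π·0.0439) = 1.390 m·K/W
  R'_perlite = ln(0.495/0.292)/(2πk) = 0.5278/(2π·0.0593) = 1.417 m·K/W
ΣR = 5.416×10^-4 + 1.390 + 1.417 = 2.808 m·K/W
Q' = ΔT/ΣR = (506 °C − 29.5 °C)/2.808 = 170 W/m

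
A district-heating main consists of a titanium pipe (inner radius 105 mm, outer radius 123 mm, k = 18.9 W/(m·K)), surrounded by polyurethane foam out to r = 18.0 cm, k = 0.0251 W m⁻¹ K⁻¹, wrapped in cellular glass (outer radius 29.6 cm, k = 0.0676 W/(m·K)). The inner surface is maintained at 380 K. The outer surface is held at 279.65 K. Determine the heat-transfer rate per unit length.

Q' = 28.0 W/m

Treat each layer as a resistance in series:
  R'_titanium = ln(0.123/0.105)/(2πk) = 0.1582/(2π·18.9) = 0.001332 m·K/W
  R'_polyurethane foam = ln(0.180/0.123)/(2πk) = 0.3808/(2π·0.0251) = 2.414 m·K/W
  R'_cellular glass = ln(0.296/0.180)/(2πk) = 0.4974/(2π·0.0676) = 1.171 m·K/W
ΣR = 0.001332 + 2.414 + 1.171 = 3.586 m·K/W
Q' = ΔT/ΣR = (380 K − 279.65 K)/3.586 = 28.0 W/m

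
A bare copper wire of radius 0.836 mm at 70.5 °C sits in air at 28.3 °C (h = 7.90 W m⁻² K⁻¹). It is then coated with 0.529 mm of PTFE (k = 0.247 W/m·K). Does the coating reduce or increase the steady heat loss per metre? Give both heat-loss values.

Critical radius for a cylinder: r_cr = k/h = 0.0313 m = 3.13 cm.
Outer radius after coating: r₂ = 8.36×10^-4 + 5.29×10^-4 = 0.001365 m.
Since r₁ < r_cr and r₂ ≤ r_cr, the coating moves toward the maximum at r_cr — heat loss rises.
Bare: R = 1/(2πr₁h) = 24.10 m·K/W; Q = 42.2/24.10 = 1.75 W/m.
Coated: R = R_cond + R_conv = 15.08 m·K/W; Q = 42.2/15.08 = 2.80 W/m.

increases: 1.75 → 2.80 W/m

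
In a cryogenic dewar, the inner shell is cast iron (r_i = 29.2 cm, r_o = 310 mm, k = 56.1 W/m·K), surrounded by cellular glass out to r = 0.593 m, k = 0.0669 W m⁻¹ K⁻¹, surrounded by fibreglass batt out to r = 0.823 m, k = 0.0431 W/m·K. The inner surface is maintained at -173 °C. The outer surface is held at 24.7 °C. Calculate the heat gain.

Series thermal resistances, inner to outer:
  R_cast iron = (1/0.292 − 1/0.310)/(4πk) = 0.1989/(4π·56.1) = 2.821×10^-4 K/W
  R_cellular glass = (1/0.310 − 1/0.593)/(4πk) = 1.539/(4π·0.0669) = 1.831 K/W
  R_fibreglass batt = (1/0.593 − 1/0.823)/(4πk) = 0.4713/(4π·0.0431) = 0.8701 K/W
ΣR = 2.821×10^-4 + 1.831 + 0.8701 = 2.701 K/W
Q = ΔT/ΣR = (-173 °C − 24.7 °C)/2.701 = -73.2 W
(Negative Q ⇒ heat flows inward; heat gain = 73.2 W.)

Q = 73.2 W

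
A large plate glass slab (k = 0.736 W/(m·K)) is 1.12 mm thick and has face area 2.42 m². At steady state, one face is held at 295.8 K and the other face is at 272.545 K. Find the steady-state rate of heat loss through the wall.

Q = kA·ΔT/L = 0.736 × 2.42 × |295.8 K − 272.545 K| / 0.00112 = 37000 W

Q = 37.0 kW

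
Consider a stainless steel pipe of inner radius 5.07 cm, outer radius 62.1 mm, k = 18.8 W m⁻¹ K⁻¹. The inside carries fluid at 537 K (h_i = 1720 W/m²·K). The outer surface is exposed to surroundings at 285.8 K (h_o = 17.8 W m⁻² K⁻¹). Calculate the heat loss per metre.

Q' = 1700 W/m

Series thermal resistances, inner to outer:
  R'_conv,in = 1/(2πr h) = 1/(2π·0.0507·1720) = 0.001825 m·K/W
  R'_stainless steel = ln(0.0621/0.0507)/(2πk) = 0.2028/(2π·18.8) = 0.001717 m·K/W
  R'_conv,out = 1/(2πr h) = 1/(2π·0.0621·17.8) = 0.1440 m·K/W
ΣR = 0.001825 + 0.001717 + 0.1440 = 0.1475 m·K/W
Q' = ΔT/ΣR = (537 K − 285.8 K)/0.1475 = 1700 W/m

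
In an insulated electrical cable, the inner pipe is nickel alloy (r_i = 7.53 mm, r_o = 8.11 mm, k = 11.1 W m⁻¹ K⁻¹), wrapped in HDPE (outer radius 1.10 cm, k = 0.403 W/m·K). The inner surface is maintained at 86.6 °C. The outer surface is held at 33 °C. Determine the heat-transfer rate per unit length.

Q' = 441 W/m

Treat each layer as a resistance in series:
  R'_nickel alloy = ln(0.00811/0.00753)/(2πk) = 0.07420/(2π·11.1) = 0.001064 m·K/W
  R'_HDPE = ln(0.0110/0.00811)/(2πk) = 0.3048/(2π·0.403) = 0.1204 m·K/W
ΣR = 0.001064 + 0.1204 = 0.1215 m·K/W
Q' = ΔT/ΣR = (86.6 °C − 33 °C)/0.1215 = 441 W/m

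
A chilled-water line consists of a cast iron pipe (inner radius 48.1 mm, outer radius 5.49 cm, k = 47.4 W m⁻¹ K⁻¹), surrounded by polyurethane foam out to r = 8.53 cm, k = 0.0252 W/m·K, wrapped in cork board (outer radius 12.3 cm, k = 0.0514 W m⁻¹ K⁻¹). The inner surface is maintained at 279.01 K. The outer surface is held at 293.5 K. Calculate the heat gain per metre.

Resistance network (inner→outer):
  R'_cast iron = ln(0.0549/0.0481)/(2πk) = 0.1322/(2π·47.4) = 4.440×10^-4 m·K/W
  R'_polyurethane foam = ln(0.0853/0.0549)/(2πk) = 0.4407/(2π·0.0252) = 2.783 m·K/W
  R'_cork board = ln(0.123/0.0853)/(2πk) = 0.3660/(2π·0.0514) = 1.133 m·K/W
ΣR = 4.440×10^-4 + 2.783 + 1.133 = 3.916 m·K/W
Q' = ΔT/ΣR = (279.01 K − 293.5 K)/3.916 = -3.70 W/m
(Negative Q' ⇒ heat flows inward; heat gain = 3.70 W/m.)

Q' = 3.70 W/m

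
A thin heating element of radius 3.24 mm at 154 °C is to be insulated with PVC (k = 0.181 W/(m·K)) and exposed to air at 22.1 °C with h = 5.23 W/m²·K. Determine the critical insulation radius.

r_cr = 3.46 cm

For a cylinder, r_cr = k_ins/h = 0.181/5.23 = 0.0346 m = 3.46 cm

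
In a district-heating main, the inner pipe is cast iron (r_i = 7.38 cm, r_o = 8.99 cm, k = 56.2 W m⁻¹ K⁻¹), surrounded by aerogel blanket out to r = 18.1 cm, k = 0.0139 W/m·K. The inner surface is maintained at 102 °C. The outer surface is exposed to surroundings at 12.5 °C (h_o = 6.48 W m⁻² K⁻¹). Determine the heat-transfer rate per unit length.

Series thermal resistances, inner to outer:
  R'_cast iron = ln(0.0899/0.0738)/(2πk) = 0.1973/(2π·56.2) = 5.589×10^-4 m·K/W
  R'_aerogel blanket = ln(0.181/0.0899)/(2πk) = 0.6998/(2π·0.0139) = 8.013 m·K/W
  R'_conv,out = 1/(2πr h) = 1/(2π·0.181·6.48) = 0.1357 m·K/W
ΣR = 5.589×10^-4 + 8.013 + 0.1357 = 8.149 m·K/W
Q' = ΔT/ΣR = (102 °C − 12.5 °C)/8.149 = 11.0 W/m

Q' = 11.0 W/m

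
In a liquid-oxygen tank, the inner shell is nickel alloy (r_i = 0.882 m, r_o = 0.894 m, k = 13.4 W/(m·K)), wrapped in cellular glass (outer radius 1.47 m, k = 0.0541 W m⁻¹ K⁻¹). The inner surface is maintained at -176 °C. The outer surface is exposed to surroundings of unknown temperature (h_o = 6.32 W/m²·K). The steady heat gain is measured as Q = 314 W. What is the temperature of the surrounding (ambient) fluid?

T_out = 28.3 °C

Series resistances:
  R_nickel alloy = (1/0.882 − 1/0.894)/(4πk) = 0.01522/(4π·13.4) = 9.038×10^-5 K/W
  R_cellular glass = (1/0.894 − 1/1.47)/(4πk) = 0.4383/(4π·0.0541) = 0.6447 K/W
  R_conv,out = 1/(4πr²h) = 1/(4π·1.47²·6.32) = 0.005827 K/W
ΣR = 0.6506 K/W
ΔT = Q·ΣR = 314 × 0.6506 = 204.3 K
Heat flows inward, so T_out = T_in + ΔT = -176 + 204.3 = 28.3 °C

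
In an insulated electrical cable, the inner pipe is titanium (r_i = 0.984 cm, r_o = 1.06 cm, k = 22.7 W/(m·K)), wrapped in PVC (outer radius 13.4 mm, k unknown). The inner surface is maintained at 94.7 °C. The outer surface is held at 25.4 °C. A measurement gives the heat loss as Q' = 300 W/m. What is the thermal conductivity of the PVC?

ΣR = ΔT/Q' = |94.7 − 25.4|/300 = 0.2310 m·K/W
Known resistances:
  R'_titanium = ln(0.0106/0.00984)/(2πk) = 0.07440/(2π·22.7) = 5.216×10^-4 m·K/W
R_PVC = ΣR − ΣR_known = 0.2310 − 5.216×10^-4 = 0.2305 m·K/W
ln(r₂/r₁)/(2πk) = 0.2305 ⇒ k = 0.2344/(2π·0.2305) = 0.162 W/m·K

k = 0.162 W/m·K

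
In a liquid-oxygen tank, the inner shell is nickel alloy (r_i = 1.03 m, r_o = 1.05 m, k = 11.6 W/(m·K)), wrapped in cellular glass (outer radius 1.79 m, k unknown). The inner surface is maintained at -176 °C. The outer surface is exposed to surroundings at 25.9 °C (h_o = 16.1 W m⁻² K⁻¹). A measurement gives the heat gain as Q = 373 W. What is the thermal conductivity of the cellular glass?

k = 0.0581 W/m·K

ΣR = ΔT/Q = |-176 − 25.9|/373 = 0.5413 K/W
Known resistances:
  R_nickel alloy = (1/1.03 − 1/1.05)/(4πk) = 0.01849/(4π·11.6) = 1.269×10^-4 K/W
  R_conv,out = 1/(4πr²h) = 1/(4π·1.79²·16.1) = 0.001543 K/W
R_cellular glass = ΣR − ΣR_known = 0.5413 − 0.001670 = 0.5396 K/W
(1/r₁−1/r₂)/(4πk) = 0.5396 ⇒ k = 0.3937/(4π·0.5396) = 0.0581 W/m·K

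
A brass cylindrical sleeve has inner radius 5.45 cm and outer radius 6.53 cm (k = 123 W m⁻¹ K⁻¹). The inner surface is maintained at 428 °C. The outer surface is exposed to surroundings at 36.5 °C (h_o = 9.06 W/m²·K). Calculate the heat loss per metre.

Series thermal resistances, inner to outer:
  R'_brass = ln(0.0653/0.0545)/(2πk) = 0.1808/(2π·123) = 2.339×10^-4 m·K/W
  R'_conv,out = 1/(2πr h) = 1/(2π·0.0653·9.06) = 0.2690 m·K/W
ΣR = 2.339×10^-4 + 0.2690 = 0.2692 m·K/W
Q' = ΔT/ΣR = (428 °C − 36.5 °C)/0.2692 = 1450 W/m

Q' = 1450 W/m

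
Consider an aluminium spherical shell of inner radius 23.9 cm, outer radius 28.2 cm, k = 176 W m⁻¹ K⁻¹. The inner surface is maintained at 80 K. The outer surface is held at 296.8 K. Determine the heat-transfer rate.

Q = 4πk·ΔT/(1/r₁ − 1/r₂) = 4π × 176 × 216.8 / (1/0.239 − 1/0.282) = 7.52×10^5 W

Q = 752 kW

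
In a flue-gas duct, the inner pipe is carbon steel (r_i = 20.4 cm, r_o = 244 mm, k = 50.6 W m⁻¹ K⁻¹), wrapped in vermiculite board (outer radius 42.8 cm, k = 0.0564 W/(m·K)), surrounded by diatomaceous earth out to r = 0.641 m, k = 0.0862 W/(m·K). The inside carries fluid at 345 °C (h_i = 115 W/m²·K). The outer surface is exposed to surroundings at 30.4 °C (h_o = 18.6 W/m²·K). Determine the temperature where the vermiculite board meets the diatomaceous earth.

Resistance network (inner→outer):
  R'_conv,in = 1/(2πr h) = 1/(2π·0.204·115) = 0.006784 m·K/W
  R'_carbon steel = ln(0.244/0.204)/(2πk) = 0.1790/(2π·50.6) = 5.632×10^-4 m·K/W
  R'_vermiculite board = ln(0.428/0.244)/(2πk) = 0.5620/(2π·0.0564) = 1.586 m·K/W
  R'_diatomaceous earth = ln(0.641/0.428)/(2πk) = 0.4039/(2π·0.0862) = 0.7458 m·K/W
  R'_conv,out = 1/(2πr h) = 1/(2π·0.641·18.6) = 0.01335 m·K/W
ΣR = 0.006784 + 5.632×10^-4 + 1.586 + 0.7458 + 0.01335 = 2.352 m·K/W
Q' = ΔT/ΣR = (345 °C − 30.4 °C)/2.352 = 133.8 W/m
From the inner boundary to the vermiculite board/diatomaceous earth interface, ΣR_partial = 1.593 m·K/W.
T_interface = T_in − Q'·ΣR_partial = 345 °C − (133.8)(1.593) = 132 °C

T = 132 °C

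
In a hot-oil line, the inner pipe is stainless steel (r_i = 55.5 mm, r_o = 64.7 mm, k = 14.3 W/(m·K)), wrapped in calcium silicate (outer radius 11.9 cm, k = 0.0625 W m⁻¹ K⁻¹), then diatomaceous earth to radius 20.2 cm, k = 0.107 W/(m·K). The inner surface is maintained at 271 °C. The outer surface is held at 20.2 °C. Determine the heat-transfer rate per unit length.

Q' = 107 W/m

Treat each layer as a resistance in series:
  R'_stainless steel = ln(0.0647/0.0555)/(2πk) = 0.1534/(2π·14.3) = 0.001707 m·K/W
  R'_calcium silicate = ln(0.119/0.0647)/(2πk) = 0.6094/(2π·0.0625) = 1.552 m·K/W
  R'_diatomaceous earth = ln(0.202/0.119)/(2πk) = 0.5291/(2π·0.107) = 0.7871 m·K/W
ΣR = 0.001707 + 1.552 + 0.7871 = 2.341 m·K/W
Q' = ΔT/ΣR = (271 °C − 20.2 °C)/2.341 = 107 W/m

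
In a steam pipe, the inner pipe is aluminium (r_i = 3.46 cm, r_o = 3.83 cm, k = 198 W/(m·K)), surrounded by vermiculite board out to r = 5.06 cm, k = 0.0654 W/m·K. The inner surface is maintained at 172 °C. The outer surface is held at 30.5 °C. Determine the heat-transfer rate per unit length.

Series thermal resistances, inner to outer:
  R'_aluminium = ln(0.0383/0.0346)/(2πk) = 0.1016/(2π·198) = 8.166×10^-5 m·K/W
  R'_vermiculite board = ln(0.0506/0.0383)/(2πk) = 0.2785/(2π·0.0654) = 0.6778 m·K/W
ΣR = 8.166×10^-5 + 0.6778 = 0.6779 m·K/W
Q' = ΔT/ΣR = (172 °C − 30.5 °C)/0.6779 = 209 W/m

Q' = 209 W/m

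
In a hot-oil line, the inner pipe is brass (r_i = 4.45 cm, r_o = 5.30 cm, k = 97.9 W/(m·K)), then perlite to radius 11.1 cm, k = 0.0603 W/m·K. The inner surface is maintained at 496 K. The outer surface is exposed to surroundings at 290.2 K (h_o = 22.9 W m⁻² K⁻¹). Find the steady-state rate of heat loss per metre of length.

Q' = 102 W/m

Series thermal resistances, inner to outer:
  R'_brass = ln(0.0530/0.0445)/(2πk) = 0.1748/(2π·97.9) = 2.842×10^-4 m·K/W
  R'_perlite = ln(0.111/0.0530)/(2πk) = 0.7392/(2π·0.0603) = 1.951 m·K/W
  R'_conv,out = 1/(2πr h) = 1/(2π·0.111·22.9) = 0.06261 m·K/W
ΣR = 2.842×10^-4 + 1.951 + 0.06261 = 2.014 m·K/W
Q' = ΔT/ΣR = (496 K − 290.2 K)/2.014 = 102 W/m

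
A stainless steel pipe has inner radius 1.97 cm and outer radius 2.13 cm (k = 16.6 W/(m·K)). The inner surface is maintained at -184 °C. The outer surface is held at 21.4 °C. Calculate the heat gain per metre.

Q' = 2πk·ΔT/ln(r₂/r₁) = 2π × 16.6 × 205.4 / ln(0.0213/0.0197) = 2.74×10^5 W/m

Q' = 2.74×10^5 W/m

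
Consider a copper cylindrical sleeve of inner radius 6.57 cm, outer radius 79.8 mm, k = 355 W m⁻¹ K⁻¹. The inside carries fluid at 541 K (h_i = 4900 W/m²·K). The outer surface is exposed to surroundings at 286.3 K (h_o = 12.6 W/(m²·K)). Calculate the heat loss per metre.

Resistance network (inner→outer):
  R'_conv,in = 1/(2πr h) = 1/(2π·0.0657·4900) = 4.944×10^-4 m·K/W
  R'_copper = ln(0.0798/0.0657)/(2πk) = 0.1944/(2π·355) = 8.717×10^-5 m·K/W
  R'_conv,out = 1/(2πr h) = 1/(2π·0.0798·12.6) = 0.1583 m·K/W
ΣR = 4.944×10^-4 + 8.717×10^-5 + 0.1583 = 0.1589 m·K/W
Q' = ΔT/ΣR = (541 K − 286.3 K)/0.1589 = 1600 W/m

Q' = 1600 W/m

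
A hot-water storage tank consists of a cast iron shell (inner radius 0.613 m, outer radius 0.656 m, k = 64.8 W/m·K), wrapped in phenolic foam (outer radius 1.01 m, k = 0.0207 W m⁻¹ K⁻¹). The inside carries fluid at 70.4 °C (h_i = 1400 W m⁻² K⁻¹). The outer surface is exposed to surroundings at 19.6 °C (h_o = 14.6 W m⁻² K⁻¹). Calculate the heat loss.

Q = 24.7 W

Series thermal resistances, inner to outer:
  R_conv,in = 1/(4πr²h) = 1/(4π·0.613²·1400) = 1.513×10^-4 K/W
  R_cast iron = (1/0.613 − 1/0.656)/(4πk) = 0.1069/(4π·64.8) = 1.313×10^-4 K/W
  R_phenolic foam = (1/0.656 − 1/1.01)/(4πk) = 0.5343/(4π·0.0207) = 2.054 K/W
  R_conv,out = 1/(4πr²h) = 1/(4π·1.01²·14.6) = 0.005343 K/W
ΣR = 1.513×10^-4 + 1.313×10^-4 + 2.054 + 0.005343 = 2.060 K/W
Q = ΔT/ΣR = (70.4 °C − 19.6 °C)/2.060 = 24.7 W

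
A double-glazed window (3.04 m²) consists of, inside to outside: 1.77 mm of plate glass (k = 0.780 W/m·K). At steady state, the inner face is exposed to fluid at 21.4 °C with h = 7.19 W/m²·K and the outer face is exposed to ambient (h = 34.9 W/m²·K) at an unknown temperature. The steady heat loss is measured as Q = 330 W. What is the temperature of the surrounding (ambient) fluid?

T_out = 2.95 °C

Series resistances:
  R_conv,in = 1/(hA) = 1/(7.19·3.04) = 0.04575 K/W
  R_plate glass = L/(kA) = 0.00177/(0.780·3.04) = 7.465×10^-4 K/W
  R_conv,out = 1/(hA) = 1/(34.9·3.04) = 0.009425 K/W
ΣR = 0.05592 K/W
ΔT = Q·ΣR = 330 × 0.05592 = 18.45 K
Heat flows outward, so T_out = T_in − ΔT = 21.4 − 18.45 = 2.95 °C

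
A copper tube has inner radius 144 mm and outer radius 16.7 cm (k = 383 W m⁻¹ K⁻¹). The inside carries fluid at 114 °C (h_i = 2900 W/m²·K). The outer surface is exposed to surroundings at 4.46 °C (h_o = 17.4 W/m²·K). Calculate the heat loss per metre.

Treat each layer as a resistance in series:
  R'_conv,in = 1/(2πr h) = 1/(2π·0.144·2900) = 3.811×10^-4 m·K/W
  R'_copper = ln(0.167/0.144)/(2πk) = 0.1482/(2π·383) = 6.158×10^-5 m·K/W
  R'_conv,out = 1/(2πr h) = 1/(2π·0.167·17.4) = 0.05477 m·K/W
ΣR = 3.811×10^-4 + 6.158×10^-5 + 0.05477 = 0.05521 m·K/W
Q' = ΔT/ΣR = (114 °C − 4.46 °C)/0.05521 = 1980 W/m

Q' = 1980 W/m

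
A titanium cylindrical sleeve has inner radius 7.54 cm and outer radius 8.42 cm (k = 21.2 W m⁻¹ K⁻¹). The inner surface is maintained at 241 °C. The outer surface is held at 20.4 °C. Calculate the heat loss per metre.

Q' = 266 kW/m

Q' = 2πk·ΔT/ln(r₂/r₁) = 2π × 21.2 × 220.6 / ln(0.0842/0.0754) = 2.66×10^5 W/m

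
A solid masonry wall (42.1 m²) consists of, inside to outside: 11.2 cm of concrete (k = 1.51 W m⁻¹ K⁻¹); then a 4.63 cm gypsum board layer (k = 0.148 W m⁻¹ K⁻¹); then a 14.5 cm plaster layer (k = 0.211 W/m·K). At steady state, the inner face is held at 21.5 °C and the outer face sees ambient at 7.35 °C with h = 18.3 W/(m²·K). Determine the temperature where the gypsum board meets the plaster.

Resistance network (inner→outer):
  R_concrete = L/(kA) = 0.112/(1.51·42.1) = 0.001762 K/W
  R_gypsum board = L/(kA) = 0.0463/(0.148·42.1) = 0.007431 K/W
  R_plaster = L/(kA) = 0.145/(0.211·42.1) = 0.01632 K/W
  R_conv,out = 1/(hA) = 1/(18.3·42.1) = 0.001298 K/W
ΣR = 0.001762 + 0.007431 + 0.01632 + 0.001298 = 0.02681 K/W
Q = ΔT/ΣR = (21.5 °C − 7.35 °C)/0.02681 = 527.8 W
From the inner boundary to the gypsum board/plaster interface, ΣR_partial = 0.009193 K/W.
T_interface = T_in − Q·ΣR_partial = 21.5 °C − (527.8)(0.009193) = 16.6 °C

T = 16.6 °C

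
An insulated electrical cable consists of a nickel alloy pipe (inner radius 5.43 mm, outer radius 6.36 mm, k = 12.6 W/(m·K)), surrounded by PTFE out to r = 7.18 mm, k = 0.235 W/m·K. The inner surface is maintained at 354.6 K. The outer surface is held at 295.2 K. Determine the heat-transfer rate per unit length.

Q' = 706 W/m

Treat each layer as a resistance in series:
  R'_nickel alloy = ln(0.00636/0.00543)/(2πk) = 0.1581/(2π·12.6) = 0.001997 m·K/W
  R'_PTFE = ln(0.00718/0.00636)/(2πk) = 0.1213/(2π·0.235) = 0.08213 m·K/W
ΣR = 0.001997 + 0.08213 = 0.08413 m·K/W
Q' = ΔT/ΣR = (354.6 K − 295.2 K)/0.08413 = 706 W/m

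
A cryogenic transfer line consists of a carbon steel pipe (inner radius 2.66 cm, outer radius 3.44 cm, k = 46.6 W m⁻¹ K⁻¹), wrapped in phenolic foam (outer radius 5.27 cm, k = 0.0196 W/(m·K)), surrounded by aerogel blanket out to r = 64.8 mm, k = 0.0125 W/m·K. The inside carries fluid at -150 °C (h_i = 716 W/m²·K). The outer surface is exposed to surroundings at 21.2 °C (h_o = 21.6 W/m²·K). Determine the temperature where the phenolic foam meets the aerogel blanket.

Treat each layer as a resistance in series:
  R'_conv,in = 1/(2πr h) = 1/(2π·0.0266·716) = 0.008357 m·K/W
  R'_carbon steel = ln(0.0344/0.0266)/(2πk) = 0.2571/(2π·46.6) = 8.782×10^-4 m·K/W
  R'_phenolic foam = ln(0.0527/0.0344)/(2πk) = 0.4266/(2π·0.0196) = 3.464 m·K/W
  R'_aerogel blanket = ln(0.0648/0.0527)/(2πk) = 0.2067/(2π·0.0125) = 2.632 m·K/W
  R'_conv,out = 1/(2πr h) = 1/(2π·0.0648·21.6) = 0.1137 m·K/W
ΣR = 0.008357 + 8.782×10^-4 + 3.464 + 2.632 + 0.1137 = 6.219 m·K/W
Q' = ΔT/ΣR = (-150 °C − 21.2 °C)/6.219 = -27.53 W/m
From the inner boundary to the phenolic foam/aerogel blanket interface, ΣR_partial = 3.473 m·K/W.
T_interface = T_in − Q'·ΣR_partial = -150 °C − (-27.53)(3.473) = -54.4 °C

T = -54.4 °C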